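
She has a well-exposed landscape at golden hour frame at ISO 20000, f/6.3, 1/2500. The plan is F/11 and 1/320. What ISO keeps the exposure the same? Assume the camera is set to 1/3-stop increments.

Aperture: f/6.3 → f/7.1 → f/8 → f/9 → f/10 → f/11 — 1 2/3 stops narrower (darker).
Shutter speed: 1/2500 → 1/2000 → 1/1600 → 1/1250 → 1/1000 → 1/800 → 1/640 → 1/500 → 1/400 → 1/320 — 3 stops slower (brighter).
Net change so far: 1 1/3 stops brighter. Offset with the ISO: 20000 → 16000 → 12800 → 10000 → 8000.

ISO 8000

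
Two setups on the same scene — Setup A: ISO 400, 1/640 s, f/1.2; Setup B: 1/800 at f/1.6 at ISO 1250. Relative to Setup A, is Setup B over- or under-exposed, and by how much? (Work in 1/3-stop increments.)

Aperture: f/1.2 → f/1.4 → f/1.6 — 2/3 stop smaller aperture (darker).
Shutter speed: 1/640 → 1/800 — 1/3 stop shorter (darker).
ISO: 400 → 500 → 640 → 800 → 1000 → 1250 — 1 2/3 stops higher (brighter).
Net: −2/3 −1/3 +1 2/3 = +2/3 stops.

2/3 stop brighter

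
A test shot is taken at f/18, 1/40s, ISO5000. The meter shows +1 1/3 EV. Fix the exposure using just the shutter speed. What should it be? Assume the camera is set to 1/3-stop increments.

Overexposed by 1 1/3 stops → need 1 1/3 stops darker.
Shutter speed: 1/40 → 1/50 → 1/60 → 1/80 → 1/100.

1/100s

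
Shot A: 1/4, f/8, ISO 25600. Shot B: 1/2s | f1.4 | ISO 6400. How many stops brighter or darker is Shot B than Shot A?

4 stops brighter

Aperture: f/8 → f/5.6 → f/4 → f/2.8 → f/2 → f/1.4 — 5 stops opened up (brighter).
Shutter speed: 1/4 → 1/2 — 1 stop slower (brighter).
ISO: 25600 → 12800 → 6400 — 2 stops dropped (darker).
Net: +5 +1 −2 = +4 stops.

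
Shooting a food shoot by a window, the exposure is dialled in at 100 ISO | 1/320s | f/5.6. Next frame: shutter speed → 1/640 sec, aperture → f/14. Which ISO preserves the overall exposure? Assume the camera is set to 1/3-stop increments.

Shutter speed: 1/320 → 1/400 → 1/500 → 1/640 — 1 stop faster (darker).
Aperture: f/5.6 → f/6.3 → f/7.1 → f/8 → f/9 → f/10 → f/11 → f/13 → f/14 — 2 2/3 stops smaller aperture (darker).
Net change so far: 3 2/3 stops darker. Offset with the ISO: 100 → 125 → 160 → 200 → 250 → 320 → 400 → 500 → 640 → 800 → 1000 → 1250.

ISO 1250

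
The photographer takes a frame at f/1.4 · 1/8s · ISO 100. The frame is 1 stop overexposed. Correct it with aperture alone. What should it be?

Overexposed by 1 stop → need 1 stop darker.
Aperture: f/1.4 → f/2.

f/2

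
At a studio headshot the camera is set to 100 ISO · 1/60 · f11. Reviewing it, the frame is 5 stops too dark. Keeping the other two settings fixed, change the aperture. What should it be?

Underexposed by 5 stops → need 5 stops brighter.
Aperture: f/11 → f/8 → f/5.6 → f/4 → f/2.8 → f/2.

f/2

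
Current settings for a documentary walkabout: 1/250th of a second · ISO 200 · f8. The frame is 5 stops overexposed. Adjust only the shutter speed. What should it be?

Overexposed by 5 stops → need 5 stops darker.
Shutter speed: 1/250 → 1/500 → 1/1000 → 1/2000 → 1/4000 → 1/8000.

1/8000s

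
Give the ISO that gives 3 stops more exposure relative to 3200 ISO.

ISO 25600

ISO: 3200 → 6400 → 12800 → 25600 — 3 stops raised (brighter).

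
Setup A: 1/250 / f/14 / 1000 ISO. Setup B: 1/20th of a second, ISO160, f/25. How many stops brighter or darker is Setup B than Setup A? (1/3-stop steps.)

Aperture: f/14 → f/16 → f/18 → f/20 → f/22 → f/25 — 1 2/3 stops narrower (darker).
Shutter speed: 1/250 → 1/200 → 1/160 → 1/125 → 1/100 → 1/80 → 1/60 → 1/50 → 1/40 → 1/30 → 1/25 → 1/20 — 3 2/3 stops slower (brighter).
ISO: 1000 → 800 → 640 → 500 → 400 → 320 → 250 → 200 → 160 — 2 2/3 stops lower (darker).
Net: −1 2/3 +3 2/3 −2 2/3 = −2/3 stops.

2/3 stop darker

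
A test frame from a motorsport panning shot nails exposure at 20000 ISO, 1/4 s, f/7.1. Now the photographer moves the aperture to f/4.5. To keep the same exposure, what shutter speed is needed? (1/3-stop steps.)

Aperture: f/7.1 → f/6.3 → f/5.6 → f/5 → f/4.5 — 1 1/3 stops opened up (brighter).
Need 1 1/3 stops darker from the shutter speed: 1/4 → 1/5 → 1/6 → 1/8 → 1/10.

1/10s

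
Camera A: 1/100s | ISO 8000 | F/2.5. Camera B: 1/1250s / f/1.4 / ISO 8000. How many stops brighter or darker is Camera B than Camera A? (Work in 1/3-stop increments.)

2 stops darker

Aperture: f/2.5 → f/2.2 → f/2 → f/1.8 → f/1.6 → f/1.4 — 1 2/3 stops larger aperture (brighter).
Shutter speed: 1/100 → 1/125 → 1/160 → 1/200 → 1/250 → 1/320 → 1/400 → 1/500 → 1/640 → 1/800 → 1/1000 → 1/1250 — 3 2/3 stops shorter (darker).
ISO: unchanged.
Net: +1 2/3 −3 2/3 = −2 stops.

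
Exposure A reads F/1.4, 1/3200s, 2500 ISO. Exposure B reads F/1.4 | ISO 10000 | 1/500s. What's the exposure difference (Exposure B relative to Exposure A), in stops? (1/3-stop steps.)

4 2/3 stops brighter

Aperture: unchanged.
Shutter speed: 1/3200 → 1/2500 → 1/2000 → 1/1600 → 1/1250 → 1/1000 → 1/800 → 1/640 → 1/500 — 2 2/3 stops slower (brighter).
ISO: 2500 → 3200 → 4000 → 5000 → 6400 → 8000 → 10000 — 2 stops higher (brighter).
Net: +2 2/3 +2 = +4 2/3 stops.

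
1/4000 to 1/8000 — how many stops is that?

1 stop

1/4000 → 1/8000 — count the steps: 1 stop.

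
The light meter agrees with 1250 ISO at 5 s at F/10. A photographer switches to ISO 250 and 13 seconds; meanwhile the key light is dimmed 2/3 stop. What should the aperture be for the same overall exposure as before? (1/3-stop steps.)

f/5.6

Scene light: 2/3 stop darker.
ISO: 1250 → 1000 → 800 → 640 → 500 → 400 → 320 → 250 — 2 1/3 stops lower (darker).
Shutter speed: 5 → 6 → 8 → 10 → 13 — 1 1/3 stops longer (brighter).
Net so far: 1 2/3 stops darker. Aperture: f/10 → f/9 → f/8 → f/7.1 → f/6.3 → f/5.6.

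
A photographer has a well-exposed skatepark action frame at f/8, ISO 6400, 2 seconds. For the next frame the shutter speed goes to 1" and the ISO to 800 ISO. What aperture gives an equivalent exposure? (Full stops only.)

f/2

Shutter speed: 2 → 1 — 1 stop faster (darker).
ISO: 6400 → 3200 → 1600 → 800 — 3 stops lower (darker).
Net change so far: 4 stops darker. Offset with the aperture: f/8 → f/5.6 → f/4 → f/2.8 → f/2.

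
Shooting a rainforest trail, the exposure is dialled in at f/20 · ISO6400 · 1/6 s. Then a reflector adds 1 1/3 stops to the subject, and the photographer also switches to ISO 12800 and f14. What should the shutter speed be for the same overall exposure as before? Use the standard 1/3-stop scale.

1/60s

Scene light: 1 1/3 stops brighter.
ISO: 6400 → 8000 → 10000 → 12800 — 1 stop raised (brighter).
Aperture: f/20 → f/18 → f/16 → f/14 — 1 stop wider (brighter).
Net so far: 3 1/3 stops brighter. Shutter speed: 1/6 → 1/8 → 1/10 → 1/13 → 1/15 → 1/20 → 1/25 → 1/30 → 1/40 → 1/50 → 1/60.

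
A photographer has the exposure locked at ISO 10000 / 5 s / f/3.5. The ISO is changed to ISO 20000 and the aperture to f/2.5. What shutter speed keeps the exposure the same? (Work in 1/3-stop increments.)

ISO: 10000 → 12800 → 16000 → 20000 — 1 stop higher (brighter).
Aperture: f/3.5 → f/3.2 → f/2.8 → f/2.5 — 1 stop opened up (brighter).
Net change so far: 2 stops brighter. Offset with the shutter speed: 5 → 4 → 3.2 → 2.5 → 2 → 1.6 → 1.3.

1.3 s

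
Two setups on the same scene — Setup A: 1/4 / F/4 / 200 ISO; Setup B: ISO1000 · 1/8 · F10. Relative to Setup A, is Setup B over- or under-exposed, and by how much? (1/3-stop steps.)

1 1/3 stops darker

Aperture: f/4 → f/4.5 → f/5 → f/5.6 → f/6.3 → f/7.1 → f/8 → f/9 → f/10 — 2 2/3 stops smaller aperture (darker).
Shutter speed: 1/4 → 1/5 → 1/6 → 1/8 — 1 stop faster (darker).
ISO: 200 → 250 → 320 → 400 → 500 → 640 → 800 → 1000 — 2 1/3 stops higher (brighter).
Net: −2 2/3 −1 +2 1/3 = −1 1/3 stops.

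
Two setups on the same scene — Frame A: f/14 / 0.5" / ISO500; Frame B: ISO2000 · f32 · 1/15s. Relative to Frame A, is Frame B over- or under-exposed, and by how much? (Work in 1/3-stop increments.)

Aperture: f/14 → f/16 → f/18 → f/20 → f/22 → f/25 → f/29 → f/32 — 2 1/3 stops stopped down (darker).
Shutter speed: 0.5 → 0.4 → 0.3 → 1/4 → 1/5 → 1/6 → 1/8 → 1/10 → 1/13 → 1/15 — 3 stops faster (darker).
ISO: 500 → 640 → 800 → 1000 → 1250 → 1600 → 2000 — 2 stops raised (brighter).
Net: −2 1/3 −3 +2 = −3 1/3 stops.

3 1/3 stops darker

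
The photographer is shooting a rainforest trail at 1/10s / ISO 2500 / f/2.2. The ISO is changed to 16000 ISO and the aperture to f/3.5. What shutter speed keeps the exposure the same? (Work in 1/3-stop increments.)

ISO: 2500 → 3200 → 4000 → 5000 → 6400 → 8000 → 10000 → 12800 → 16000 — 2 2/3 stops raised (brighter).
Aperture: f/2.2 → f/2.5 → f/2.8 → f/3.2 → f/3.5 — 1 1/3 stops smaller aperture (darker).
Net change so far: 1 1/3 stops brighter. Offset with the shutter speed: 1/10 → 1/13 → 1/15 → 1/20 → 1/25.

1/25s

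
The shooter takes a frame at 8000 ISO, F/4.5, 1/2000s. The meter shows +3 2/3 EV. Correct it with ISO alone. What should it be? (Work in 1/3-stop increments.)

Overexposed by 3 2/3 stops → need 3 2/3 stops darker.
ISO: 8000 → 6400 → 5000 → 4000 → 3200 → 2500 → 2000 → 1600 → 1250 → 1000 → 800 → 640.

ISO 640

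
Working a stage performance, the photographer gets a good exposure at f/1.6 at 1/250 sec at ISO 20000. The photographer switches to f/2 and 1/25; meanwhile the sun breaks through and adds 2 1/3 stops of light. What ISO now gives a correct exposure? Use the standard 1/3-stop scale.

ISO 640

Scene light: 2 1/3 stops brighter.
Aperture: f/1.6 → f/1.8 → f/2 — 2/3 stop narrower (darker).
Shutter speed: 1/250 → 1/200 → 1/160 → 1/125 → 1/100 → 1/80 → 1/60 → 1/50 → 1/40 → 1/30 → 1/25 — 3 1/3 stops slower (brighter).
Net so far: 5 stops brighter. ISO: 20000 → 16000 → 12800 → 10000 → 8000 → 6400 → 5000 → 4000 → 3200 → 2500 → 2000 → 1600 → 1250 → 1000 → 800 → 640.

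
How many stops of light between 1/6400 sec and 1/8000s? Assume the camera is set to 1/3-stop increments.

1/6400 → 1/8000 — count the steps: 1 third-stops = 1/3 stop.

1/3 stop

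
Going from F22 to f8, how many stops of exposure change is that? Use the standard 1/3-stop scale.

3 stops

f/22 → f/20 → f/18 → f/16 → f/14 → f/13 → f/11 → f/10 → f/9 → f/8 — count the steps: 9 third-stops = 3 stops.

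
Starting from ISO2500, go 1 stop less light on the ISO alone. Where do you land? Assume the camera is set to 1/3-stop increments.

ISO 1250

ISO: 2500 → 2000 → 1600 → 1250 — 1 stop lower (darker).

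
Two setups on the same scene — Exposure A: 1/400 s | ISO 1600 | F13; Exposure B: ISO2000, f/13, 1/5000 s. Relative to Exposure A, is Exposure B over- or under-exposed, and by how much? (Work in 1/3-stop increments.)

3 1/3 stops darker

Aperture: unchanged.
Shutter speed: 1/400 → 1/500 → 1/640 → 1/800 → 1/1000 → 1/1250 → 1/1600 → 1/2000 → 1/2500 → 1/3200 → 1/4000 → 1/5000 — 3 2/3 stops shorter (darker).
ISO: 1600 → 2000 — 1/3 stop higher (brighter).
Net: −3 2/3 +1/3 = −3 1/3 stops.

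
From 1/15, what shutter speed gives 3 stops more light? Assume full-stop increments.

1/2s

Shutter speed: 1/15 → 1/8 → 1/4 → 1/2 — 3 stops longer (brighter).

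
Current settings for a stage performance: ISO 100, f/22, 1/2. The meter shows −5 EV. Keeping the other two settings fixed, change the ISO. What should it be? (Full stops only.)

ISO 3200

Underexposed by 5 stops → need 5 stops brighter.
ISO: 100 → 200 → 400 → 800 → 1600 → 3200.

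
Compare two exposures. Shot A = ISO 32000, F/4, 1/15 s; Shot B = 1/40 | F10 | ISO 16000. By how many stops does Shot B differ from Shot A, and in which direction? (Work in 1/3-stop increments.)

5 stops darker

Aperture: f/4 → f/4.5 → f/5 → f/5.6 → f/6.3 → f/7.1 → f/8 → f/9 → f/10 — 2 2/3 stops narrower (darker).
Shutter speed: 1/15 → 1/20 → 1/25 → 1/30 → 1/40 — 1 1/3 stops shorter (darker).
ISO: 32000 → 25600 → 20000 → 16000 — 1 stop lower (darker).
Net: −2 2/3 −1 1/3 −1 = −5 stops.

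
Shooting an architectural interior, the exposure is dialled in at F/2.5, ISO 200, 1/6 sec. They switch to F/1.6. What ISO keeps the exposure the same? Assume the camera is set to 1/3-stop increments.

ISO 80

Aperture: f/2.5 → f/2.2 → f/2 → f/1.8 → f/1.6 — 1 1/3 stops wider (brighter).
Need 1 1/3 stops darker from the ISO: 200 → 160 → 125 → 100 → 80.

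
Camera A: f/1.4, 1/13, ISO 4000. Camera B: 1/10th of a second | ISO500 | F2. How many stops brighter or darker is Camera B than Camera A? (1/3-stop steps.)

3 2/3 stops darker

Aperture: f/1.4 → f/1.6 → f/1.8 → f/2 — 1 stop smaller aperture (darker).
Shutter speed: 1/13 → 1/10 — 1/3 stop slower (brighter).
ISO: 4000 → 3200 → 2500 → 2000 → 1600 → 1250 → 1000 → 800 → 640 → 500 — 3 stops lower (darker).
Net: −1 +1/3 −3 = −3 2/3 stops.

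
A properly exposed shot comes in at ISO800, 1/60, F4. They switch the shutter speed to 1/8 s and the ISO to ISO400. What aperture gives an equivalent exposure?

f/8

Shutter speed: 1/60 → 1/30 → 1/15 → 1/8 — 3 stops longer (brighter).
ISO: 800 → 400 — 1 stop dropped (darker).
Net change so far: 2 stops brighter. Offset with the aperture: f/4 → f/5.6 → f/8.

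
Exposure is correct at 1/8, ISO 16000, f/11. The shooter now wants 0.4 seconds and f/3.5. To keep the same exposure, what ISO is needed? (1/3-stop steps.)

ISO 500

Shutter speed: 1/8 → 1/6 → 1/5 → 1/4 → 0.3 → 0.4 — 1 2/3 stops slower (brighter).
Aperture: f/11 → f/10 → f/9 → f/8 → f/7.1 → f/6.3 → f/5.6 → f/5 → f/4.5 → f/4 → f/3.5 — 3 1/3 stops wider (brighter).
Net change so far: 5 stops brighter. Offset with the ISO: 16000 → 12800 → 10000 → 8000 → 6400 → 5000 → 4000 → 3200 → 2500 → 2000 → 1600 → 1250 → 1000 → 800 → 640 → 500.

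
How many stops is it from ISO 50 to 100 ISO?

1 stop

50 → 100 — count the steps: 1 stop.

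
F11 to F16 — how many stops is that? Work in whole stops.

1 stop

f/11 → f/16 — count the steps: 1 stop.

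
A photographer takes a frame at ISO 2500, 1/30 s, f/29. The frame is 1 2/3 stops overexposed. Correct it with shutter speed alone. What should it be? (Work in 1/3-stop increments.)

Overexposed by 1 2/3 stops → need 1 2/3 stops darker.
Shutter speed: 1/30 → 1/40 → 1/50 → 1/60 → 1/80 → 1/100.

1/100s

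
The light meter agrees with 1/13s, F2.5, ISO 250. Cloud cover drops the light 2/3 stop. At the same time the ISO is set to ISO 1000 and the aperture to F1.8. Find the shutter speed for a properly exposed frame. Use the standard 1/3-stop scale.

1/60s

Scene light: 2/3 stop darker.
ISO: 250 → 320 → 400 → 500 → 640 → 800 → 1000 — 2 stops higher (brighter).
Aperture: f/2.5 → f/2.2 → f/2 → f/1.8 — 1 stop larger aperture (brighter).
Net so far: 2 1/3 stops brighter. Shutter speed: 1/13 → 1/15 → 1/20 → 1/25 → 1/30 → 1/40 → 1/50 → 1/60.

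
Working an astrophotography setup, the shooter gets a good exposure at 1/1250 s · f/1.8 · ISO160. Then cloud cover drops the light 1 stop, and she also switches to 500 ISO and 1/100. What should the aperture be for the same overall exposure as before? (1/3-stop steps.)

f/8

Scene light: 1 stop darker.
ISO: 160 → 200 → 250 → 320 → 400 → 500 — 1 2/3 stops higher (brighter).
Shutter speed: 1/1250 → 1/1000 → 1/800 → 1/640 → 1/500 → 1/400 → 1/320 → 1/250 → 1/200 → 1/160 → 1/125 → 1/100 — 3 2/3 stops slower (brighter).
Net so far: 4 1/3 stops brighter. Aperture: f/1.8 → f/2 → f/2.2 → f/2.5 → f/2.8 → f/3.2 → f/3.5 → f/4 → f/4.5 → f/5 → f/5.6 → f/6.3 → f/7.1 → f/8.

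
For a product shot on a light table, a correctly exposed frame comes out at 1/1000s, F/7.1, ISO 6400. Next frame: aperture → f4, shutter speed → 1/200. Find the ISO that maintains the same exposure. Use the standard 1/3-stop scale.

Aperture: f/7.1 → f/6.3 → f/5.6 → f/5 → f/4.5 → f/4 — 1 2/3 stops larger aperture (brighter).
Shutter speed: 1/1000 → 1/800 → 1/640 → 1/500 → 1/400 → 1/320 → 1/250 → 1/200 — 2 1/3 stops slower (brighter).
Net change so far: 4 stops brighter. Offset with the ISO: 6400 → 5000 → 4000 → 3200 → 2500 → 2000 → 1600 → 1250 → 1000 → 800 → 640 → 500 → 400.

ISO 400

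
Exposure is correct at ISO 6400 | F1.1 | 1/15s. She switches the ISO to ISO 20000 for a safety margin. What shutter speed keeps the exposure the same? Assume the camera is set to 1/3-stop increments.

ISO: 6400 → 8000 → 10000 → 12800 → 16000 → 20000 — 1 2/3 stops higher (brighter).
Need 1 2/3 stops darker from the shutter speed: 1/15 → 1/20 → 1/25 → 1/30 → 1/40 → 1/50.

1/50s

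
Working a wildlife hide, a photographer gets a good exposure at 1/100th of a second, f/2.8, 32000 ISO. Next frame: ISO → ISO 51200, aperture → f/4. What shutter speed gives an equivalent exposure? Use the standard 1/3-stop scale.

1/80s

ISO: 32000 → 40000 → 51200 — 2/3 stop higher (brighter).
Aperture: f/2.8 → f/3.2 → f/3.5 → f/4 — 1 stop stopped down (darker).
Net change so far: 1/3 stop darker. Offset with the shutter speed: 1/100 → 1/80.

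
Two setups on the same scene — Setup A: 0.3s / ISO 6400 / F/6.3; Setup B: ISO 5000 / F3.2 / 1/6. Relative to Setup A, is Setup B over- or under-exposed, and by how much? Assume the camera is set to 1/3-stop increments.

2/3 stop brighter

Aperture: f/6.3 → f/5.6 → f/5 → f/4.5 → f/4 → f/3.5 → f/3.2 — 2 stops opened up (brighter).
Shutter speed: 0.3 → 1/4 → 1/5 → 1/6 — 1 stop shorter (darker).
ISO: 6400 → 5000 — 1/3 stop lower (darker).
Net: +2 −1 −1/3 = +2/3 stops.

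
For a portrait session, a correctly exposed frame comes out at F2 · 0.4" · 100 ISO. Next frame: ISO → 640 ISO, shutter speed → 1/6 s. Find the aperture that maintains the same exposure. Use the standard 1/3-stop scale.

f/3.2

ISO: 100 → 125 → 160 → 200 → 250 → 320 → 400 → 500 → 640 — 2 2/3 stops higher (brighter).
Shutter speed: 0.4 → 0.3 → 1/4 → 1/5 → 1/6 — 1 1/3 stops shorter (darker).
Net change so far: 1 1/3 stops brighter. Offset with the aperture: f/2 → f/2.2 → f/2.5 → f/2.8 → f/3.2.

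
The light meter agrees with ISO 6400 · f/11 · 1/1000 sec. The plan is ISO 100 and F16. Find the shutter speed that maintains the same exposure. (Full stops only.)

ISO: 6400 → 3200 → 1600 → 800 → 400 → 200 → 100 — 6 stops lower (darker).
Aperture: f/11 → f/16 — 1 stop narrower (darker).
Net change so far: 7 stops darker. Offset with the shutter speed: 1/1000 → 1/500 → 1/250 → 1/125 → 1/60 → 1/30 → 1/15 → 1/8.

1/8s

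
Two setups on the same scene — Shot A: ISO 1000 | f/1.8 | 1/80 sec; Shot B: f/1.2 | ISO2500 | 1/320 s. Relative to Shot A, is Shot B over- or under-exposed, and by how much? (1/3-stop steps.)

Aperture: f/1.8 → f/1.6 → f/1.4 → f/1.2 — 1 stop larger aperture (brighter).
Shutter speed: 1/80 → 1/100 → 1/125 → 1/160 → 1/200 → 1/250 → 1/320 — 2 stops shorter (darker).
ISO: 1000 → 1250 → 1600 → 2000 → 2500 — 1 1/3 stops raised (brighter).
Net: +1 −2 +1 1/3 = +1/3 stops.

1/3 stop brighter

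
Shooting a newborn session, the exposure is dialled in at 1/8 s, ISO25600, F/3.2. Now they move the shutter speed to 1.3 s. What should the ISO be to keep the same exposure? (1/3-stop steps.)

Shutter speed: 1/8 → 1/6 → 1/5 → 1/4 → 0.3 → 0.4 → 0.5 → 0.6 → 0.8 → 1 → 1.3 — 3 1/3 stops longer (brighter).
Need 3 1/3 stops darker from the ISO: 25600 → 20000 → 16000 → 12800 → 10000 → 8000 → 6400 → 5000 → 4000 → 3200 → 2500.

ISO 2500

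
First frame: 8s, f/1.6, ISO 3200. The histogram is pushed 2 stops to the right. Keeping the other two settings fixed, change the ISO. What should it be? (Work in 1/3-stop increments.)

Overexposed by 2 stops → need 2 stops darker.
ISO: 3200 → 2500 → 2000 → 1600 → 1250 → 1000 → 800.

ISO 800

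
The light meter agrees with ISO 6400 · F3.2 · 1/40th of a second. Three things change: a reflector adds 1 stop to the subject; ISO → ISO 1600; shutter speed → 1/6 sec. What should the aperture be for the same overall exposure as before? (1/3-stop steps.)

f/5.6

Scene light: 1 stop brighter.
ISO: 6400 → 5000 → 4000 → 3200 → 2500 → 2000 → 1600 — 2 stops dropped (darker).
Shutter speed: 1/40 → 1/30 → 1/25 → 1/20 → 1/15 → 1/13 → 1/10 → 1/8 → 1/6 — 2 2/3 stops slower (brighter).
Net so far: 1 2/3 stops brighter. Aperture: f/3.2 → f/3.5 → f/4 → f/4.5 → f/5 → f/5.6.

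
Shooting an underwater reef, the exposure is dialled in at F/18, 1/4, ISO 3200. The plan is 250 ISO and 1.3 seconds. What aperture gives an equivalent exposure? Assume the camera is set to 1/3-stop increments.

ISO: 3200 → 2500 → 2000 → 1600 → 1250 → 1000 → 800 → 640 → 500 → 400 → 320 → 250 — 3 2/3 stops lower (darker).
Shutter speed: 1/4 → 0.3 → 0.4 → 0.5 → 0.6 → 0.8 → 1 → 1.3 — 2 1/3 stops longer (brighter).
Net change so far: 1 1/3 stops darker. Offset with the aperture: f/18 → f/16 → f/14 → f/13 → f/11.

f/11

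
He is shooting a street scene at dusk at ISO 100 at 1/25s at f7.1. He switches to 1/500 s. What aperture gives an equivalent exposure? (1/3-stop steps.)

Shutter speed: 1/25 → 1/30 → 1/40 → 1/50 → 1/60 → 1/80 → 1/100 → 1/125 → 1/160 → 1/200 → 1/250 → 1/320 → 1/400 → 1/500 — 4 1/3 stops faster (darker).
Need 4 1/3 stops brighter from the aperture: f/7.1 → f/6.3 → f/5.6 → f/5 → f/4.5 → f/4 → f/3.5 → f/3.2 → f/2.8 → f/2.5 → f/2.2 → f/2 → f/1.8 → f/1.6.

f/1.6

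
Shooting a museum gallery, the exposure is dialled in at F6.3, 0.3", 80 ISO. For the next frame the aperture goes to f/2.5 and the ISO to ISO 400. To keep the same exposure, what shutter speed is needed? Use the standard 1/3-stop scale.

1/100s

Aperture: f/6.3 → f/5.6 → f/5 → f/4.5 → f/4 → f/3.5 → f/3.2 → f/2.8 → f/2.5 — 2 2/3 stops wider (brighter).
ISO: 80 → 100 → 125 → 160 → 200 → 250 → 320 → 400 — 2 1/3 stops higher (brighter).
Net change so far: 5 stops brighter. Offset with the shutter speed: 0.3 → 1/4 → 1/5 → 1/6 → 1/8 → 1/10 → 1/13 → 1/15 → 1/20 → 1/25 → 1/30 → 1/40 → 1/50 → 1/60 → 1/80 → 1/100.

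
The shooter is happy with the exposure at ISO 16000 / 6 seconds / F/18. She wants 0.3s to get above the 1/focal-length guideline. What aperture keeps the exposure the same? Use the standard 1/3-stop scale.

Shutter speed: 6 → 5 → 4 → 3.2 → 2.5 → 2 → 1.6 → 1.3 → 1 → 0.8 → 0.6 → 0.5 → 0.4 → 0.3 — 4 1/3 stops shorter (darker).
Need 4 1/3 stops brighter from the aperture: f/18 → f/16 → f/14 → f/13 → f/11 → f/10 → f/9 → f/8 → f/7.1 → f/6.3 → f/5.6 → f/5 → f/4.5 → f/4.

f/4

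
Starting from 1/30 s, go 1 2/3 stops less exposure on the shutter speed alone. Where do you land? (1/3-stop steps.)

1/100s

Shutter speed: 1/30 → 1/40 → 1/50 → 1/60 → 1/80 → 1/100 — 1 2/3 stops faster (darker).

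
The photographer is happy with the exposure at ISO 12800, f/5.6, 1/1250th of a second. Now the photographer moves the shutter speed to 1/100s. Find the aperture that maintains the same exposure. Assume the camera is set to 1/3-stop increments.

Shutter speed: 1/1250 → 1/1000 → 1/800 → 1/640 → 1/500 → 1/400 → 1/320 → 1/250 → 1/200 → 1/160 → 1/125 → 1/100 — 3 2/3 stops longer (brighter).
Need 3 2/3 stops darker from the aperture: f/5.6 → f/6.3 → f/7.1 → f/8 → f/9 → f/10 → f/11 → f/13 → f/14 → f/16 → f/18 → f/20.

f/20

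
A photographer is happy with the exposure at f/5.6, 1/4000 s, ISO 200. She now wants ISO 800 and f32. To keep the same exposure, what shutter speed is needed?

ISO: 200 → 400 → 800 — 2 stops raised (brighter).
Aperture: f/5.6 → f/8 → f/11 → f/16 → f/22 → f/32 — 5 stops narrower (darker).
Net change so far: 3 stops darker. Offset with the shutter speed: 1/4000 → 1/2000 → 1/1000 → 1/500.

1/500s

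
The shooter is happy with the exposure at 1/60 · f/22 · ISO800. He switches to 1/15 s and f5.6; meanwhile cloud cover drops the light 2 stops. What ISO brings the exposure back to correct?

Scene light: 2 stops darker.
Shutter speed: 1/60 → 1/30 → 1/15 — 2 stops slower (brighter).
Aperture: f/22 → f/16 → f/11 → f/8 → f/5.6 — 4 stops wider (brighter).
Net so far: 4 stops brighter. ISO: 800 → 400 → 200 → 100 → 50.

ISO 50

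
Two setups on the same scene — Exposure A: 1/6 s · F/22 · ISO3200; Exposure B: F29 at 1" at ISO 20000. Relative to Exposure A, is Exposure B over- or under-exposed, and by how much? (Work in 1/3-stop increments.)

4 2/3 stops brighter

Aperture: f/22 → f/25 → f/29 — 2/3 stop narrower (darker).
Shutter speed: 1/6 → 1/5 → 1/4 → 0.3 → 0.4 → 0.5 → 0.6 → 0.8 → 1 — 2 2/3 stops slower (brighter).
ISO: 3200 → 4000 → 5000 → 6400 → 8000 → 10000 → 12800 → 16000 → 20000 — 2 2/3 stops higher (brighter).
Net: −2/3 +2 2/3 +2 2/3 = +4 2/3 stops.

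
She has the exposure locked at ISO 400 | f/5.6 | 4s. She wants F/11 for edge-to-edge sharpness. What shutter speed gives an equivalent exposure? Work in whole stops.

Aperture: f/5.6 → f/8 → f/11 — 2 stops smaller aperture (darker).
Need 2 stops brighter from the shutter speed: 4 → 8 → 15.

15 s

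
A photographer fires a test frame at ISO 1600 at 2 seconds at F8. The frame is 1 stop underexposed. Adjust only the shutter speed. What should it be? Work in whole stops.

4 s

Underexposed by 1 stop → need 1 stop brighter.
Shutter speed: 2 → 4.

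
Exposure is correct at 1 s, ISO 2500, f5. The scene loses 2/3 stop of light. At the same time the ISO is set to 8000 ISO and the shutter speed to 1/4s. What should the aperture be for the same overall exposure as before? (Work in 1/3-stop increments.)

f/3.5

Scene light: 2/3 stop darker.
ISO: 2500 → 3200 → 4000 → 5000 → 6400 → 8000 — 1 2/3 stops higher (brighter).
Shutter speed: 1 → 0.8 → 0.6 → 0.5 → 0.4 → 0.3 → 1/4 — 2 stops shorter (darker).
Net so far: 1 stop darker. Aperture: f/5 → f/4.5 → f/4 → f/3.5.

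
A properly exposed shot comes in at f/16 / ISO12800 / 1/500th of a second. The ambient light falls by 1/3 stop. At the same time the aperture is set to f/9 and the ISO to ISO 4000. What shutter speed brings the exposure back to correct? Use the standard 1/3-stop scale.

Scene light: 1/3 stop darker.
Aperture: f/16 → f/14 → f/13 → f/11 → f/10 → f/9 — 1 2/3 stops larger aperture (brighter).
ISO: 12800 → 10000 → 8000 → 6400 → 5000 → 4000 — 1 2/3 stops dropped (darker).
Net so far: 1/3 stop darker. Shutter speed: 1/500 → 1/400.

1/400s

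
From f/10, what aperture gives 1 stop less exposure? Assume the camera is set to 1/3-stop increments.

f/14

Aperture: f/10 → f/11 → f/13 → f/14 — 1 stop smaller aperture (darker).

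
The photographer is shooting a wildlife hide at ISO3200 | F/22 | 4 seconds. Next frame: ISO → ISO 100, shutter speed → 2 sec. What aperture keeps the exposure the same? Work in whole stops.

ISO: 3200 → 1600 → 800 → 400 → 200 → 100 — 5 stops dropped (darker).
Shutter speed: 4 → 2 — 1 stop shorter (darker).
Net change so far: 6 stops darker. Offset with the aperture: f/22 → f/16 → f/11 → f/8 → f/5.6 → f/4 → f/2.8.

f/2.8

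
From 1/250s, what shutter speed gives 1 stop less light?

Shutter speed: 1/250 → 1/500 — 1 stop shorter (darker).

1/500s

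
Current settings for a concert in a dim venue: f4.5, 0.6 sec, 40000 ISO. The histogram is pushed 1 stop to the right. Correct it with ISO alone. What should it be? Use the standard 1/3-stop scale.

ISO 20000

Overexposed by 1 stop → need 1 stop darker.
ISO: 40000 → 32000 → 25600 → 20000.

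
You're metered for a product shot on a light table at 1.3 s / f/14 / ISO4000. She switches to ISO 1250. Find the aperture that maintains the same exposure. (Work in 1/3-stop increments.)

ISO: 4000 → 3200 → 2500 → 2000 → 1600 → 1250 — 1 2/3 stops lower (darker).
Need 1 2/3 stops brighter from the aperture: f/14 → f/13 → f/11 → f/10 → f/9 → f/8.

f/8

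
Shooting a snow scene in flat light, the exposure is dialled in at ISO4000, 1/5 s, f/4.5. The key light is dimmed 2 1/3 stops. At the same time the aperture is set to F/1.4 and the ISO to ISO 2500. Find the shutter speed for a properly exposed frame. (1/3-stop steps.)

1/6s

Scene light: 2 1/3 stops darker.
Aperture: f/4.5 → f/4 → f/3.5 → f/3.2 → f/2.8 → f/2.5 → f/2.2 → f/2 → f/1.8 → f/1.6 → f/1.4 — 3 1/3 stops opened up (brighter).
ISO: 4000 → 3200 → 2500 — 2/3 stop dropped (darker).
Net so far: 1/3 stop brighter. Shutter speed: 1/5 → 1/6.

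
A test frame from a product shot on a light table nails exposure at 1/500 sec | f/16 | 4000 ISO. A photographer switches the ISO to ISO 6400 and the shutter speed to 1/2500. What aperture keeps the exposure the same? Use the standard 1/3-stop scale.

f/9

ISO: 4000 → 5000 → 6400 — 2/3 stop higher (brighter).
Shutter speed: 1/500 → 1/640 → 1/800 → 1/1000 → 1/1250 → 1/1600 → 1/2000 → 1/2500 — 2 1/3 stops faster (darker).
Net change so far: 1 2/3 stops darker. Offset with the aperture: f/16 → f/14 → f/13 → f/11 → f/10 → f/9.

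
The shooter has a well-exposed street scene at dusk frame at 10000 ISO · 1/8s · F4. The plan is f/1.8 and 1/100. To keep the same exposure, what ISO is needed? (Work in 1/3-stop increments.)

ISO 25600

Aperture: f/4 → f/3.5 → f/3.2 → f/2.8 → f/2.5 → f/2.2 → f/2 → f/1.8 — 2 1/3 stops wider (brighter).
Shutter speed: 1/8 → 1/10 → 1/13 → 1/15 → 1/20 → 1/25 → 1/30 → 1/40 → 1/50 → 1/60 → 1/80 → 1/100 — 3 2/3 stops shorter (darker).
Net change so far: 1 1/3 stops darker. Offset with the ISO: 10000 → 12800 → 16000 → 20000 → 25600.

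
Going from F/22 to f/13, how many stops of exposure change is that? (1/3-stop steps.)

1 2/3 stops

f/22 → f/20 → f/18 → f/16 → f/14 → f/13 — count the steps: 5 third-stops = 1 2/3 stops.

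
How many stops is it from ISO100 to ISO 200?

1 stop

100 → 200 — count the steps: 1 stop.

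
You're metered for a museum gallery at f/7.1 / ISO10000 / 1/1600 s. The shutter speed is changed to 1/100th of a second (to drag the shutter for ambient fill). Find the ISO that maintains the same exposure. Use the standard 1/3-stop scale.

Shutter speed: 1/1600 → 1/1250 → 1/1000 → 1/800 → 1/640 → 1/500 → 1/400 → 1/320 → 1/250 → 1/200 → 1/160 → 1/125 → 1/100 — 4 stops longer (brighter).
Need 4 stops darker from the ISO: 10000 → 8000 → 6400 → 5000 → 4000 → 3200 → 2500 → 2000 → 1600 → 1250 → 1000 → 800 → 640.

ISO 640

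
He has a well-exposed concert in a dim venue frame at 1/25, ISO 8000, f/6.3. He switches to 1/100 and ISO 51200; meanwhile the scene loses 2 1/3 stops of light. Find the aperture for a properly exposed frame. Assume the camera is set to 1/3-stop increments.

Scene light: 2 1/3 stops darker.
Shutter speed: 1/25 → 1/30 → 1/40 → 1/50 → 1/60 → 1/80 → 1/100 — 2 stops shorter (darker).
ISO: 8000 → 10000 → 12800 → 16000 → 20000 → 25600 → 32000 → 40000 → 51200 — 2 2/3 stops raised (brighter).
Net so far: 1 2/3 stops darker. Aperture: f/6.3 → f/5.6 → f/5 → f/4.5 → f/4 → f/3.5.

f/3.5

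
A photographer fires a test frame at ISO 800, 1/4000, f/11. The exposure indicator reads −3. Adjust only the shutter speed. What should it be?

1/500s

Underexposed by 3 stops → need 3 stops brighter.
Shutter speed: 1/4000 → 1/2000 → 1/1000 → 1/500.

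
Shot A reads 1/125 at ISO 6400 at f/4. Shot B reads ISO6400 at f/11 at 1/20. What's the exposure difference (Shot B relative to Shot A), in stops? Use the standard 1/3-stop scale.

Aperture: f/4 → f/4.5 → f/5 → f/5.6 → f/6.3 → f/7.1 → f/8 → f/9 → f/10 → f/11 — 3 stops smaller aperture (darker).
Shutter speed: 1/125 → 1/100 → 1/80 → 1/60 → 1/50 → 1/40 → 1/30 → 1/25 → 1/20 — 2 2/3 stops longer (brighter).
ISO: unchanged.
Net: −3 +2 2/3 = −1/3 stops.

1/3 stop darker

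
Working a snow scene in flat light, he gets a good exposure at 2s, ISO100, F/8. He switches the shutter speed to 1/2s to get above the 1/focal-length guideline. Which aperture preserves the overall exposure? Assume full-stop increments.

Shutter speed: 2 → 1 → 1/2 — 2 stops shorter (darker).
Need 2 stops brighter from the aperture: f/8 → f/5.6 → f/4.

f/4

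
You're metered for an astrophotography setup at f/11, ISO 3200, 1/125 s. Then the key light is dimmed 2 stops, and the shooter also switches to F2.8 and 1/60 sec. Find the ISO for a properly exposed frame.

ISO 400

Scene light: 2 stops darker.
Aperture: f/11 → f/8 → f/5.6 → f/4 → f/2.8 — 4 stops wider (brighter).
Shutter speed: 1/125 → 1/60 — 1 stop slower (brighter).
Net so far: 3 stops brighter. ISO: 3200 → 1600 → 800 → 400.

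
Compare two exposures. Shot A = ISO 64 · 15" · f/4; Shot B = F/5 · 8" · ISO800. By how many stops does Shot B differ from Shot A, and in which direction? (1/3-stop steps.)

Aperture: f/4 → f/4.5 → f/5 — 2/3 stop narrower (darker).
Shutter speed: 15 → 13 → 10 → 8 — 1 stop shorter (darker).
ISO: 64 → 80 → 100 → 125 → 160 → 200 → 250 → 320 → 400 → 500 → 640 → 800 — 3 2/3 stops raised (brighter).
Net: −2/3 −1 +3 2/3 = +2 stops.

2 stops brighter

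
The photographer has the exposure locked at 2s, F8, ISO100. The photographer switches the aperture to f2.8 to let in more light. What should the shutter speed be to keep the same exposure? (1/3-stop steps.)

Aperture: f/8 → f/7.1 → f/6.3 → f/5.6 → f/5 → f/4.5 → f/4 → f/3.5 → f/3.2 → f/2.8 — 3 stops opened up (brighter).
Need 3 stops darker from the shutter speed: 2 → 1.6 → 1.3 → 1 → 0.8 → 0.6 → 0.5 → 0.4 → 0.3 → 1/4.

1/4s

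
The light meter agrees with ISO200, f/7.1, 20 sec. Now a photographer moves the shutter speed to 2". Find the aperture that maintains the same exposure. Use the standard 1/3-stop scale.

Shutter speed: 20 → 15 → 13 → 10 → 8 → 6 → 5 → 4 → 3.2 → 2.5 → 2 — 3 1/3 stops shorter (darker).
Need 3 1/3 stops brighter from the aperture: f/7.1 → f/6.3 → f/5.6 → f/5 → f/4.5 → f/4 → f/3.5 → f/3.2 → f/2.8 → f/2.5 → f/2.2.

f/2.2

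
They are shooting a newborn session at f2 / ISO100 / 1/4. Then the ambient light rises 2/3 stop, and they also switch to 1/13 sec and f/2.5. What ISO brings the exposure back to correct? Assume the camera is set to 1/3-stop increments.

Scene light: 2/3 stop brighter.
Shutter speed: 1/4 → 1/5 → 1/6 → 1/8 → 1/10 → 1/13 — 1 2/3 stops shorter (darker).
Aperture: f/2 → f/2.2 → f/2.5 — 2/3 stop smaller aperture (darker).
Net so far: 1 2/3 stops darker. ISO: 100 → 125 → 160 → 200 → 250 → 320.

ISO 320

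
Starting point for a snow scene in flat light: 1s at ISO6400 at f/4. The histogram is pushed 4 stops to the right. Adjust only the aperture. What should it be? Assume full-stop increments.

Overexposed by 4 stops → need 4 stops darker.
Aperture: f/4 → f/5.6 → f/8 → f/11 → f/16.

f/16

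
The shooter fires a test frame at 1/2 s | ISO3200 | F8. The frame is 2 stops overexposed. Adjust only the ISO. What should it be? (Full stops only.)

ISO 800

Overexposed by 2 stops → need 2 stops darker.
ISO: 3200 → 1600 → 800.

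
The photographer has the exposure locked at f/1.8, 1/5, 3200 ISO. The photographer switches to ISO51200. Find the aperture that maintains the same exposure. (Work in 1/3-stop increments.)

ISO: 3200 → 4000 → 5000 → 6400 → 8000 → 10000 → 12800 → 16000 → 20000 → 25600 → 32000 → 40000 → 51200 — 4 stops raised (brighter).
Need 4 stops darker from the aperture: f/1.8 → f/2 → f/2.2 → f/2.5 → f/2.8 → f/3.2 → f/3.5 → f/4 → f/4.5 → f/5 → f/5.6 → f/6.3 → f/7.1.

f/7.1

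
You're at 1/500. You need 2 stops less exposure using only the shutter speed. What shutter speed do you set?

1/2000s

Shutter speed: 1/500 → 1/1000 → 1/2000 — 2 stops shorter (darker).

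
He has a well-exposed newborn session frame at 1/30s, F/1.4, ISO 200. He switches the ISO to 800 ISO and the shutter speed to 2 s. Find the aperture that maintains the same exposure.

ISO: 200 → 400 → 800 — 2 stops higher (brighter).
Shutter speed: 1/30 → 1/15 → 1/8 → 1/4 → 1/2 → 1 → 2 — 6 stops slower (brighter).
Net change so far: 8 stops brighter. Offset with the aperture: f/1.4 → f/2 → f/2.8 → f/4 → f/5.6 → f/8 → f/11 → f/16 → f/22.

f/22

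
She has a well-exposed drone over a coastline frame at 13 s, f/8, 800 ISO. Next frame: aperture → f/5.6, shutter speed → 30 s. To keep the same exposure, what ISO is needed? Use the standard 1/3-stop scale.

ISO 160

Aperture: f/8 → f/7.1 → f/6.3 → f/5.6 — 1 stop larger aperture (brighter).
Shutter speed: 13 → 15 → 20 → 25 → 30 — 1 1/3 stops slower (brighter).
Net change so far: 2 1/3 stops brighter. Offset with the ISO: 800 → 640 → 500 → 400 → 320 → 250 → 200 → 160.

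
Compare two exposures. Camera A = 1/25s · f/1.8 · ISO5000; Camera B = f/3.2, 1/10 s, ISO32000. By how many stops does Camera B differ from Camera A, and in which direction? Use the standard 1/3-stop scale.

Aperture: f/1.8 → f/2 → f/2.2 → f/2.5 → f/2.8 → f/3.2 — 1 2/3 stops smaller aperture (darker).
Shutter speed: 1/25 → 1/20 → 1/15 → 1/13 → 1/10 — 1 1/3 stops longer (brighter).
ISO: 5000 → 6400 → 8000 → 10000 → 12800 → 16000 → 20000 → 25600 → 32000 — 2 2/3 stops raised (brighter).
Net: −1 2/3 +1 1/3 +2 2/3 = +2 1/3 stops.

2 1/3 stops brighter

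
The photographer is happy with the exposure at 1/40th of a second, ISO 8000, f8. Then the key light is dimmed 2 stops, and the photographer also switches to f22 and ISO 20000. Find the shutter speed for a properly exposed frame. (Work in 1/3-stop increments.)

Scene light: 2 stops darker.
Aperture: f/8 → f/9 → f/10 → f/11 → f/13 → f/14 → f/16 → f/18 → f/20 → f/22 — 3 stops stopped down (darker).
ISO: 8000 → 10000 → 12800 → 16000 → 20000 — 1 1/3 stops higher (brighter).
Net so far: 3 2/3 stops darker. Shutter speed: 1/40 → 1/30 → 1/25 → 1/20 → 1/15 → 1/13 → 1/10 → 1/8 → 1/6 → 1/5 → 1/4 → 0.3.

0.3 s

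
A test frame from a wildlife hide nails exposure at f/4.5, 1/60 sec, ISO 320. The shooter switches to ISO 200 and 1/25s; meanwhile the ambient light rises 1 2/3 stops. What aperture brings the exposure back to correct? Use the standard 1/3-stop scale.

Scene light: 1 2/3 stops brighter.
ISO: 320 → 250 → 200 — 2/3 stop lower (darker).
Shutter speed: 1/60 → 1/50 → 1/40 → 1/30 → 1/25 — 1 1/3 stops longer (brighter).
Net so far: 2 1/3 stops brighter. Aperture: f/4.5 → f/5 → f/5.6 → f/6.3 → f/7.1 → f/8 → f/9 → f/10.

f/10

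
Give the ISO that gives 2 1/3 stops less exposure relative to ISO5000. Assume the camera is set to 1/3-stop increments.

ISO: 5000 → 4000 → 3200 → 2500 → 2000 → 1600 → 1250 → 1000 — 2 1/3 stops dropped (darker).

ISO 1000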